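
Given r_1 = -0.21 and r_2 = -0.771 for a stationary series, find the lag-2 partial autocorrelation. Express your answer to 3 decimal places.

-0.853

φ_{22} = (r_2 − r_1²) / (1 − r_1²)
r_1² = (-0.21)² = 0.0441
Numerator = -0.771 − 0.0441 = -0.8151; denominator = 1 − 0.0441 = 0.9559
φ_{22} = -0.8151 / 0.9559 = -0.853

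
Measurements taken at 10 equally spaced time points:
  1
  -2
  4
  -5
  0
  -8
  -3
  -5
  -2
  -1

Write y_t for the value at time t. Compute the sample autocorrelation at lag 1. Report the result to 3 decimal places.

-0.262

Mean ȳ = (1 − 2 + 4 − 5 + 0 − 8 − 3 − 5 − 2 − 1)/10 = -2.1000
Numerator Σ_{t=1}^{9}(y_t−ȳ)(y_{t+1}−ȳ) = -27.5100
Denominator Σ(y_t−ȳ)² = 104.9000
r_1 = -27.5100 / 104.9000 = -0.262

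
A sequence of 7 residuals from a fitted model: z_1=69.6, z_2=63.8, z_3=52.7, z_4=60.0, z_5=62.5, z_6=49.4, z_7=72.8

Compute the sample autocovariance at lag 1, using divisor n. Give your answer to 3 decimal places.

Mean z̄ = (69.6 + 63.8 + 52.7 + 60.0 + 62.5 + 49.4 + 72.8)/7 = 61.5429
Σ_{t=1}^{6}(z_t−z̄)(z_{t+1}−z̄) = -137.9233
γ_1 = -137.9233 / 7 = -19.703

-19.703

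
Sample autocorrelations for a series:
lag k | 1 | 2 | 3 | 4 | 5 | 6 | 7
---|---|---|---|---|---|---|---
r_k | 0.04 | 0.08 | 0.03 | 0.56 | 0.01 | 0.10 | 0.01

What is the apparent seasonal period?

The largest autocorrelation is r_4 = 0.56; the remaining lags stay at or below 0.10.
The dominant spike at lag 4 indicates a seasonal period of 4.

4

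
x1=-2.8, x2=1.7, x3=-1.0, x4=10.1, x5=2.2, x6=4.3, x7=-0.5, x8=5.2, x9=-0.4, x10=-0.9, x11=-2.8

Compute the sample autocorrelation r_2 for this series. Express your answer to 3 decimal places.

Mean x̄ = (-2.8 + 1.7 − 1.0 + 10.1 + 2.2 + 4.3 − 0.5 + 5.2 − 0.4 − 0.9 − 2.8)/11 = 1.3727
Numerator Σ_{t=1}^{9}(x_t−x̄)(x_{t+2}−x̄) = 48.0140
Denominator Σ(x_t−x̄)² = 152.4418
r_2 = 48.0140 / 152.4418 = 0.315

0.315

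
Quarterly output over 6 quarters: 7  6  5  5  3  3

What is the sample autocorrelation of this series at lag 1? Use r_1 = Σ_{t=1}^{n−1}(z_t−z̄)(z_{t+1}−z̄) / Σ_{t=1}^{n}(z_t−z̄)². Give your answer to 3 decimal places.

Mean z̄ = (7 + 6 + 5 + 5 + 3 + 3)/6 = 4.8333
Deviations from mean: 2.1667, 1.1667, 0.1667, 0.1667, -1.8333, -1.8333
Σ(z_t−z̄)(z_{t+1}−z̄) = (2.5278) + (0.1944) + (0.0278) + (-0.3056) + (3.3611) = 5.8056
Denominator Σ(z_t−z̄)² = 12.8333
r_1 = 5.8056 / 12.8333 = 0.452

0.452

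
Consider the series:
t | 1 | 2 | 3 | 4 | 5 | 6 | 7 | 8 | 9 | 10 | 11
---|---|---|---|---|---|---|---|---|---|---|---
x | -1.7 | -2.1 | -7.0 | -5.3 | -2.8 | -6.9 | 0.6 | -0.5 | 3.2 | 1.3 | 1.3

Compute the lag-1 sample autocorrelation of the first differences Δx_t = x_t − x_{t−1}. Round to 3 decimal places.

-0.513

First differences Δx: -0.4, -4.9, 1.7, 2.5, -4.1, 7.5, -1.1, 3.7, -1.9, 0.0
Mean of differences = 0.3000
Numerator Σ(Δx_t−Δx̄)(Δx_{t+1}−Δx̄) = -63.5800
Denominator Σ(Δx_t−Δx̄)² = 123.9800
r_1(Δx) = -63.5800 / 123.9800 = -0.513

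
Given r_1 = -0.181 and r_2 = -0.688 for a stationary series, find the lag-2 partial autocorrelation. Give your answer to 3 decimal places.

φ_{22} = (r_2 − r_1²) / (1 − r_1²)
r_1² = (-0.181)² = 0.032761
Numerator = -0.688 − 0.0328 = -0.7208; denominator = 1 − 0.0328 = 0.9672
φ_{22} = -0.7208 / 0.9672 = -0.745

-0.745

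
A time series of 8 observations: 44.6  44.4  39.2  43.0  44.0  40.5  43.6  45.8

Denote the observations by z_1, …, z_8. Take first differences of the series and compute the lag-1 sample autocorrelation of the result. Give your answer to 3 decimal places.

First differences Δz: -0.2, -5.2, 3.8, 1.0, -3.5, 3.1, 2.2
Mean of differences = 0.1714
Numerator Σ(Δz_t−Δz̄)(Δz_{t+1}−Δz̄) = -22.3422
Denominator Σ(Δz_t−Δz̄)² = 69.0143
r_1(Δz) = -22.3422 / 69.0143 = -0.324

-0.324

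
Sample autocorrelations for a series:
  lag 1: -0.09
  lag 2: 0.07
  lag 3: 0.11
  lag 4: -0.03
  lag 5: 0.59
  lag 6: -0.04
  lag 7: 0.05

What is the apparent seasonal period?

The largest autocorrelation is r_5 = 0.59; the remaining lags stay at or below 0.11.
The dominant spike at lag 5 indicates a seasonal period of 5.

5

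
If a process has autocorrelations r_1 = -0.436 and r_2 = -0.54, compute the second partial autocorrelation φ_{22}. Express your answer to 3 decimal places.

φ_{22} = (r_2 − r_1²) / (1 − r_1²)
r_1² = (-0.436)² = 0.190096
Numerator = -0.54 − 0.1901 = -0.7301; denominator = 1 − 0.1901 = 0.8099
φ_{22} = -0.7301 / 0.8099 = -0.901

-0.901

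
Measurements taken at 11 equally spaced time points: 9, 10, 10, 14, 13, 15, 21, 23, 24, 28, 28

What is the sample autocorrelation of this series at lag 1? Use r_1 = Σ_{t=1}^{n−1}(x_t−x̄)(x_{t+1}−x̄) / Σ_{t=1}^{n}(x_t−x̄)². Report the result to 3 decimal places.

Mean x̄ = (9 + 10 + 10 + 14 + 13 + 15 + 21 + 23 + 24 + 28 + 28)/11 = 17.7273
Numerator Σ_{t=1}^{10}(x_t−x̄)(x_{t+1}−x̄) = 397.8347
Denominator Σ(x_t−x̄)² = 528.1818
r_1 = 397.8347 / 528.1818 = 0.753

0.753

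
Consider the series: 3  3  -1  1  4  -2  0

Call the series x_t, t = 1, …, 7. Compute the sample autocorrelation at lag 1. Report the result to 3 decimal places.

-0.195

Mean x̄ = (3 + 3 − 1 + 1 + 4 − 2 + 0)/7 = 1.1429
Numerator Σ_{t=1}^{6}(x_t−x̄)(x_{t+1}−x̄) = -6.0204
Denominator Σ(x_t−x̄)² = 30.8571
r_1 = -6.0204 / 30.8571 = -0.195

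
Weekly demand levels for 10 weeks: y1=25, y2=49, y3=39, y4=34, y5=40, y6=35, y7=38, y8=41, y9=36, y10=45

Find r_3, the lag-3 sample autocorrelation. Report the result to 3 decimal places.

Mean ȳ = (25 + 49 + 39 + 34 + 40 + 35 + 38 + 41 + 36 + 45)/10 = 38.2000
Numerator Σ_{t=1}^{7}(y_t−ȳ)(y_{t+3}−ȳ) = 83.8800
Denominator Σ(y_t−ȳ)² = 381.6000
r_3 = 83.8800 / 381.6000 = 0.220

0.220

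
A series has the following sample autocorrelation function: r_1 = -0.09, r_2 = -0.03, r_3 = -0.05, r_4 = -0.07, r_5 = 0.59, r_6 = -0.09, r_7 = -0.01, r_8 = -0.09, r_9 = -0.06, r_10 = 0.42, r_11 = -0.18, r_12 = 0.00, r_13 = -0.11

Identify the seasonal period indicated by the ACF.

The largest autocorrelation is r_5 = 0.59, with a weaker echo at lag 10 (0.42); the remaining lags stay at or below 0.00.
The dominant spike at lag 5 indicates a seasonal period of 5.

5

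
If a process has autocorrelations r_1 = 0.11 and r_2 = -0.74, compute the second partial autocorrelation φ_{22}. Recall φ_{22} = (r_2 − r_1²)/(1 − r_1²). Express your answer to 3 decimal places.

-0.761

φ_{22} = (r_2 − r_1²) / (1 − r_1²)
r_1² = (0.11)² = 0.0121
Numerator = -0.74 − 0.0121 = -0.7521; denominator = 1 − 0.0121 = 0.9879
φ_{22} = -0.7521 / 0.9879 = -0.761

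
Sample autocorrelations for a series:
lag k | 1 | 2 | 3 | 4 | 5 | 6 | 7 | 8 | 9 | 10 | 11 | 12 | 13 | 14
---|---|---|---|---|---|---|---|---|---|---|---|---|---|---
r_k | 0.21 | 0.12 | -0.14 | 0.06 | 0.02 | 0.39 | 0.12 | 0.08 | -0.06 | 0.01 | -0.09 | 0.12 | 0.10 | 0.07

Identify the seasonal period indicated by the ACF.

The largest autocorrelation is r_6 = 0.39; the remaining lags stay at or below 0.21. The elevated value at lag 1 (0.21), dropping to 0.12 at lag 2, reflects decaying short-term dependence rather than seasonality.
The dominant spike at lag 6 indicates a seasonal period of 6.

6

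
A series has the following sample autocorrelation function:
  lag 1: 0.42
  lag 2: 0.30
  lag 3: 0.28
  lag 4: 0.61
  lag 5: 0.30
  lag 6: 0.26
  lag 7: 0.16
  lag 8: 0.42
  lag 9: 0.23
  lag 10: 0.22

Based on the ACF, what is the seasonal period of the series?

The largest autocorrelation is r_4 = 0.61; the remaining lags stay at or below 0.42. The elevated value at lag 1 (0.42), dropping to 0.30 at lag 2, reflects decaying short-term dependence rather than seasonality.
The dominant spike at lag 4 indicates a seasonal period of 4.

4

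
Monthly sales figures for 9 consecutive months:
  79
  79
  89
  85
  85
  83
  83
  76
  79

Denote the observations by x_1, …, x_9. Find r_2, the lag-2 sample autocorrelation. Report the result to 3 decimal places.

Mean x̄ = (79 + 79 + 89 + 85 + 85 + 83 + 83 + 76 + 79)/9 = 82.0000
Numerator Σ_{t=1}^{7}(x_t−x̄)(x_{t+2}−x̄) = -12.0000
Denominator Σ(x_t−x̄)² = 132.0000
r_2 = -12.0000 / 132.0000 = -0.091

-0.091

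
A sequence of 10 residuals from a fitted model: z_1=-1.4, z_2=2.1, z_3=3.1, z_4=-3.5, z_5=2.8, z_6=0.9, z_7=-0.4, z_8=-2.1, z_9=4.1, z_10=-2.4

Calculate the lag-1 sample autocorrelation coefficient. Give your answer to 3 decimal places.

Mean z̄ = (-1.4 + 2.1 + 3.1 − 3.5 + 2.8 + 0.9 − 0.4 − 2.1 + 4.1 − 2.4)/10 = 0.3200
Numerator Σ_{t=1}^{9}(z_t−z̄)(z_{t+1}−z̄) = -34.8724
Denominator Σ(z_t−z̄)² = 62.9960
r_1 = -34.8724 / 62.9960 = -0.554

-0.554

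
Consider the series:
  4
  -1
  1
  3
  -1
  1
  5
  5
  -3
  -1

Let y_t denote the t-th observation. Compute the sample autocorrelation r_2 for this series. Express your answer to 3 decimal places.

-0.535

Mean ȳ = (4 − 1 + 1 + 3 − 1 + 1 + 5 + 5 − 3 − 1)/10 = 1.3000
Numerator Σ_{t=1}^{8}(y_t−ȳ)(y_{t+2}−ȳ) = -38.5800
Denominator Σ(y_t−ȳ)² = 72.1000
r_2 = -38.5800 / 72.1000 = -0.535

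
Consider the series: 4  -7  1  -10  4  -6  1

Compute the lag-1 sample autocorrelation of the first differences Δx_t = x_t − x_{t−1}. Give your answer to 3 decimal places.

First differences Δx: -11, 8, -11, 14, -10, 7
Mean of differences = -0.5000
Numerator Σ(Δx_t−Δx̄)(Δx_{t+1}−Δx̄) = -539.7500
Denominator Σ(Δx_t−Δx̄)² = 649.5000
r_1(Δx) = -539.7500 / 649.5000 = -0.831

-0.831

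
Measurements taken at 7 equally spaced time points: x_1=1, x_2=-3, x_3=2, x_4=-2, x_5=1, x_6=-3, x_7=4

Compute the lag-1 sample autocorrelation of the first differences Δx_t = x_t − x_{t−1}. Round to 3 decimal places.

-0.712

First differences Δx: -4, 5, -4, 3, -4, 7
Mean of differences = 0.5000
Numerator Σ(Δx_t−Δx̄)(Δx_{t+1}−Δx̄) = -92.2500
Denominator Σ(Δx_t−Δx̄)² = 129.5000
r_1(Δx) = -92.2500 / 129.5000 = -0.712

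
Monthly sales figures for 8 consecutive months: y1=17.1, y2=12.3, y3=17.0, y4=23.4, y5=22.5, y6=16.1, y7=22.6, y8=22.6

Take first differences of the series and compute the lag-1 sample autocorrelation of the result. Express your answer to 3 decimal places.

First differences Δy: -4.8, 4.7, 6.4, -0.9, -6.4, 6.5, 0.0
Mean of differences = 0.7857
Numerator Σ(Δy_t−Δȳ)(Δy_{t+1}−Δȳ) = -42.7902
Denominator Σ(Δy_t−Δȳ)² = 165.7886
r_1(Δy) = -42.7902 / 165.7886 = -0.258

-0.258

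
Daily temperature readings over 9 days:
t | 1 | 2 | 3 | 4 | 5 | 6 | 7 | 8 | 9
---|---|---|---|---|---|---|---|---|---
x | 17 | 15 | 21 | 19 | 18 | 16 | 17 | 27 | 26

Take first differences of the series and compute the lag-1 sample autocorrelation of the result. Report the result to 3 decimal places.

-0.261

First differences Δx: -2, 6, -2, -1, -2, 1, 10, -1
Mean of differences = 1.1250
Numerator Σ(Δx_t−Δx̄)(Δx_{t+1}−Δx̄) = -36.7656
Denominator Σ(Δx_t−Δx̄)² = 140.8750
r_1(Δx) = -36.7656 / 140.8750 = -0.261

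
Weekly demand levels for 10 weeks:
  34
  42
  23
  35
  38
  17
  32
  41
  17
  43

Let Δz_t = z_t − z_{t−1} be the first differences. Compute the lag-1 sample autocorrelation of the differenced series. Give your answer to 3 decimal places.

First differences Δz: 8, -19, 12, 3, -21, 15, 9, -24, 26
Mean of differences = 1.0000
Numerator Σ(Δz_t−Δz̄)(Δz_{t+1}−Δz̄) = -1403.0000
Denominator Σ(Δz_t−Δz̄)² = 2568.0000
r_1(Δz) = -1403.0000 / 2568.0000 = -0.546

-0.546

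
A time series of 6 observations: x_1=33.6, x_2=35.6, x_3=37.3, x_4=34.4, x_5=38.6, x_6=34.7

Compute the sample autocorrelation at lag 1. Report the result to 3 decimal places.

Mean x̄ = (33.6 + 35.6 + 37.3 + 34.4 + 38.6 + 34.7)/6 = 35.7000
Deviations from mean: -2.1000, -0.1000, 1.6000, -1.3000, 2.9000, -1.0000
Σ(x_t−x̄)(x_{t+1}−x̄) = (0.2100) + (-0.1600) + (-2.0800) + (-3.7700) + (-2.9000) = -8.7000
Denominator Σ(x_t−x̄)² = 18.0800
r_1 = -8.7000 / 18.0800 = -0.481

-0.481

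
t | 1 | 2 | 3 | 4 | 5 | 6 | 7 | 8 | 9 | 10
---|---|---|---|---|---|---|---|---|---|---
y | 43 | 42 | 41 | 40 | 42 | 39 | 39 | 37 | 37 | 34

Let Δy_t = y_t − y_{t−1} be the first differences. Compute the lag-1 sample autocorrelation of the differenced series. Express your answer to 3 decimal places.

-0.600

First differences Δy: -1, -1, -1, 2, -3, 0, -2, 0, -3
Mean of differences = -1.0000
Numerator Σ(Δy_t−Δȳ)(Δy_{t+1}−Δȳ) = -12.0000
Denominator Σ(Δy_t−Δȳ)² = 20.0000
r_1(Δy) = -12.0000 / 20.0000 = -0.600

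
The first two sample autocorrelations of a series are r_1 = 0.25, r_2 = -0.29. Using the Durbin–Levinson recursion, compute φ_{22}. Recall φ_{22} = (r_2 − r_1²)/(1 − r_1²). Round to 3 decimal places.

-0.376

φ_{22} = (r_2 − r_1²) / (1 − r_1²)
r_1² = (0.25)² = 0.0625
Numerator = -0.29 − 0.0625 = -0.3525; denominator = 1 − 0.0625 = 0.9375
φ_{22} = -0.3525 / 0.9375 = -0.376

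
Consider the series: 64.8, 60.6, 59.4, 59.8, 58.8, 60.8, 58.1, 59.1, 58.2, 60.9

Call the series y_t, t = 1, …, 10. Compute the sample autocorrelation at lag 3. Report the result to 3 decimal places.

-0.109

Mean ȳ = (64.8 + 60.6 + 59.4 + 59.8 + 58.8 + 60.8 + 58.1 + 59.1 + 58.2 + 60.9)/10 = 60.0500
Σ(y_t−ȳ)(y_{t+3}−ȳ) = (-1.1875) + (-0.6875) + (-0.4875) + (0.4875) + (1.1875) + (-1.3875) + (-1.6575) = -3.7325
Denominator Σ(y_t−ȳ)² = 34.3250
r_3 = -3.7325 / 34.3250 = -0.109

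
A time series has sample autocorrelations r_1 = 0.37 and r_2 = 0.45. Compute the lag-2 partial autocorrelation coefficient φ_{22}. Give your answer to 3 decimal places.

0.363

φ_{22} = (r_2 − r_1²) / (1 − r_1²)
r_1² = (0.37)² = 0.1369
Numerator = 0.45 − 0.1369 = 0.3131; denominator = 1 − 0.1369 = 0.8631
φ_{22} = 0.3131 / 0.8631 = 0.363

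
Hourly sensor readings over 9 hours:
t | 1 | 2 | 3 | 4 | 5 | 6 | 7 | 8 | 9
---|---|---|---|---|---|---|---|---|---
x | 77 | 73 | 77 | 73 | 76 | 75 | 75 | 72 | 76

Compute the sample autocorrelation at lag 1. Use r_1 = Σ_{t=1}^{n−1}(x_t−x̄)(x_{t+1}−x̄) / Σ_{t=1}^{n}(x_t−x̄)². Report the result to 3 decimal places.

Mean x̄ = (77 + 73 + 77 + 73 + 76 + 75 + 75 + 72 + 76)/9 = 74.8889
Numerator Σ_{t=1}^{8}(x_t−x̄)(x_{t+1}−x̄) = -17.4568
Denominator Σ(x_t−x̄)² = 26.8889
r_1 = -17.4568 / 26.8889 = -0.649

-0.649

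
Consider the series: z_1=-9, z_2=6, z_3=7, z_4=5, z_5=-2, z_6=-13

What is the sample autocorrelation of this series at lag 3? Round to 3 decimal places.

Mean z̄ = (-9 + 6 + 7 + 5 − 2 − 13)/6 = -1.0000
Numerator Σ_{t=1}^{3}(z_t−z̄)(z_{t+3}−z̄) = -151.0000
Denominator Σ(z_t−z̄)² = 358.0000
r_3 = -151.0000 / 358.0000 = -0.422

-0.422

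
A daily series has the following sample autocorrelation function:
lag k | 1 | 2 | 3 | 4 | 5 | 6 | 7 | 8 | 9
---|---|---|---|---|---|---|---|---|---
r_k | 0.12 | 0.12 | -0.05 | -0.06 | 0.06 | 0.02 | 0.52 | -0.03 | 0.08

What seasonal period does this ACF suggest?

The largest autocorrelation is r_7 = 0.52; the remaining lags stay at or below 0.12.
The dominant spike at lag 7 indicates a seasonal period of 7.

7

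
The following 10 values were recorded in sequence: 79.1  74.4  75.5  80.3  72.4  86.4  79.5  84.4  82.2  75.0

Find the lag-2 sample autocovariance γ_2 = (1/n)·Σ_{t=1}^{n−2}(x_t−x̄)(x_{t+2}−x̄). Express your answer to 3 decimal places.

4.340

Mean x̄ = (79.1 + 74.4 + 75.5 + 80.3 + 72.4 + 86.4 + 79.5 + 84.4 + 82.2 + 75.0)/10 = 78.9200
Σ_{t=1}^{8}(x_t−x̄)(x_{t+2}−x̄) = 43.3972
γ_2 = 43.3972 / 10 = 4.340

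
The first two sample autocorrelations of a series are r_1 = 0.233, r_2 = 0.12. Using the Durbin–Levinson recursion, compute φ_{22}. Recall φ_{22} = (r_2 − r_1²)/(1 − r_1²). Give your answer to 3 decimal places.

φ_{22} = (r_2 − r_1²) / (1 − r_1²)
r_1² = (0.233)² = 0.054289
Numerator = 0.12 − 0.0543 = 0.0657; denominator = 1 − 0.0543 = 0.9457
φ_{22} = 0.0657 / 0.9457 = 0.069

0.069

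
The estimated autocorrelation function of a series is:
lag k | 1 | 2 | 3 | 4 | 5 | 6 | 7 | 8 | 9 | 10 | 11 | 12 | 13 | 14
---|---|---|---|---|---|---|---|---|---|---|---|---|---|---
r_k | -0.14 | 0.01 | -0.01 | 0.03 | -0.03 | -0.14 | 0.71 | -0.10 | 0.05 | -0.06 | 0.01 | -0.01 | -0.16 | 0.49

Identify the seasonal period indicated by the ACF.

The largest autocorrelation is r_7 = 0.71, with a weaker echo at lag 14 (0.49); the remaining lags stay at or below 0.05.
The dominant spike at lag 7 indicates a seasonal period of 7.

7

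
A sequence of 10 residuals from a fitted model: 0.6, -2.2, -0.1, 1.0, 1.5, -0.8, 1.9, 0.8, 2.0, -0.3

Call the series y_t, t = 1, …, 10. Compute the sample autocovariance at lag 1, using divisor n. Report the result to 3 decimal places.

Mean ȳ = (0.6 − 2.2 − 0.1 + 1.0 + 1.5 − 0.8 + 1.9 + 0.8 + 2.0 − 0.3)/10 = 0.4400
Σ_{t=1}^{9}(y_t−ȳ)(y_{t+1}−ȳ) = -1.8976
γ_1 = -1.8976 / 10 = -0.190

-0.190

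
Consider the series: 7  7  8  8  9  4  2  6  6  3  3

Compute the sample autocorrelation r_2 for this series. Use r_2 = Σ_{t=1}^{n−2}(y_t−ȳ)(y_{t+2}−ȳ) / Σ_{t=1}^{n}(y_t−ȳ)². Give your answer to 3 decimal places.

Mean ȳ = (7 + 7 + 8 + 8 + 9 + 4 + 2 + 6 + 6 + 3 + 3)/11 = 5.7273
Numerator Σ_{t=1}^{9}(y_t−ȳ)(y_{t+2}−ȳ) = -5.8760
Denominator Σ(y_t−ȳ)² = 56.1818
r_2 = -5.8760 / 56.1818 = -0.105

-0.105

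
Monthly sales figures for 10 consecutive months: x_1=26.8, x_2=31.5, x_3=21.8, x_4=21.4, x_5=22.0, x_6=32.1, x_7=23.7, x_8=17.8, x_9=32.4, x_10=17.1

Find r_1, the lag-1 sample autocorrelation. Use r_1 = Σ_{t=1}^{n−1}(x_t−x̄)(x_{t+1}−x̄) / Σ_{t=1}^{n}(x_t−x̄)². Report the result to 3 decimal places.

-0.399

Mean x̄ = (26.8 + 31.5 + 21.8 + 21.4 + 22.0 + 32.1 + 23.7 + 17.8 + 32.4 + 17.1)/10 = 24.6600
Numerator Σ_{t=1}^{9}(x_t−x̄)(x_{t+1}−x̄) = -118.8876
Denominator Σ(x_t−x̄)² = 297.6440
r_1 = -118.8876 / 297.6440 = -0.399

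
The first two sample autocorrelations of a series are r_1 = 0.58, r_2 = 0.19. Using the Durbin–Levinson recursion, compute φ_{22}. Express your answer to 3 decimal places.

φ_{22} = (r_2 − r_1²) / (1 − r_1²)
r_1² = (0.58)² = 0.3364
Numerator = 0.19 − 0.3364 = -0.1464; denominator = 1 − 0.3364 = 0.6636
φ_{22} = -0.1464 / 0.6636 = -0.221

-0.221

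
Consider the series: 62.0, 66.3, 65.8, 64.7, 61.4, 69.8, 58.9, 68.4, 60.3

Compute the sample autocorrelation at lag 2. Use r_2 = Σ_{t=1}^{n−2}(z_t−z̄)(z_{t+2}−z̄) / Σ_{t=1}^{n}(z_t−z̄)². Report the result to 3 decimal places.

Mean z̄ = (62.0 + 66.3 + 65.8 + 64.7 + 61.4 + 69.8 + 58.9 + 68.4 + 60.3)/9 = 64.1778
Σ(z_t−z̄)(z_{t+2}−z̄) = (-3.5328) + (1.1083) + (-4.5062) + (2.9360) + (14.6605) + (23.7383) + (20.4660) = 54.8701
Denominator Σ(z_t−z̄)² = 112.1956
r_2 = 54.8701 / 112.1956 = 0.489

0.489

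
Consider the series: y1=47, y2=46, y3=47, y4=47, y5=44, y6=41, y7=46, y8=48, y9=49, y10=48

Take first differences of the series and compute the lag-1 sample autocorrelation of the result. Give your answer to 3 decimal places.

0.072

First differences Δy: -1, 1, 0, -3, -3, 5, 2, 1, -1
Mean of differences = 0.1111
Numerator Σ(Δy_t−Δȳ)(Δy_{t+1}−Δȳ) = 3.6543
Denominator Σ(Δy_t−Δȳ)² = 50.8889
r_1(Δy) = 3.6543 / 50.8889 = 0.072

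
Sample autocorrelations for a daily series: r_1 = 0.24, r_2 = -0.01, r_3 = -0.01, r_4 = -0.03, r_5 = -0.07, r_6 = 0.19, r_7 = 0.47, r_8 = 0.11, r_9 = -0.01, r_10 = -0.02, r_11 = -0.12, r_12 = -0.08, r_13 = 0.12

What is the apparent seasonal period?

The largest autocorrelation is r_7 = 0.47; the remaining lags stay at or below 0.24.
The dominant spike at lag 7 indicates a seasonal period of 7.

7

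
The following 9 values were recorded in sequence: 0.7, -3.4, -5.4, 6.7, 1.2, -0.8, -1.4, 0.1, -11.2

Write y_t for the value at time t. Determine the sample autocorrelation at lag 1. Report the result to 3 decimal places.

-0.102

Mean ȳ = (0.7 − 3.4 − 5.4 + 6.7 + 1.2 − 0.8 − 1.4 + 0.1 − 11.2)/9 = -1.5000
Numerator Σ_{t=1}^{8}(y_t−ȳ)(y_{t+1}−ȳ) = -20.0100
Denominator Σ(y_t−ȳ)² = 195.3400
r_1 = -20.0100 / 195.3400 = -0.102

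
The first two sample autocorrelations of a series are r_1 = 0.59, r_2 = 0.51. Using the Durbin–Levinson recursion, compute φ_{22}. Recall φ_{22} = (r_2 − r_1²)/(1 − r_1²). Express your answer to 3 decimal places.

φ_{22} = (r_2 − r_1²) / (1 − r_1²)
r_1² = (0.59)² = 0.3481
Numerator = 0.51 − 0.3481 = 0.1619; denominator = 1 − 0.3481 = 0.6519
φ_{22} = 0.1619 / 0.6519 = 0.248

0.248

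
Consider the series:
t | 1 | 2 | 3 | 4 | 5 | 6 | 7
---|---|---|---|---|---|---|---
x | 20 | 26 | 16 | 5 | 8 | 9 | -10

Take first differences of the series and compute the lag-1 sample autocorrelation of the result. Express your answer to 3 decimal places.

First differences Δx: 6, -10, -11, 3, 1, -19
Mean of differences = -5.0000
Numerator Σ(Δx_t−Δx̄)(Δx_{t+1}−Δx̄) = -109.0000
Denominator Σ(Δx_t−Δx̄)² = 478.0000
r_1(Δx) = -109.0000 / 478.0000 = -0.228

-0.228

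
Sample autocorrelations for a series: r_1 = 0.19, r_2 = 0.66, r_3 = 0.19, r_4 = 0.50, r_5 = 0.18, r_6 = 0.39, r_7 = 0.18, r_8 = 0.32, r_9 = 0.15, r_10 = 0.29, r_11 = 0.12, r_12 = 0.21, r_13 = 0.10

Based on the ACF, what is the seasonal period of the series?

The largest autocorrelation is r_2 = 0.66, with weaker echoes at lags 4 (0.50), 6 (0.39), 8 (0.32), 10 (0.29) and 12 (0.21); the remaining lags stay at or below 0.19.
The dominant spike at lag 2 indicates a seasonal period of 2.

2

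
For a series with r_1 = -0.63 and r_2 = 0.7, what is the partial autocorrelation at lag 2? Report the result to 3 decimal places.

φ_{22} = (r_2 − r_1²) / (1 − r_1²)
r_1² = (-0.63)² = 0.3969
Numerator = 0.7 − 0.3969 = 0.3031; denominator = 1 − 0.3969 = 0.6031
φ_{22} = 0.3031 / 0.6031 = 0.503

0.503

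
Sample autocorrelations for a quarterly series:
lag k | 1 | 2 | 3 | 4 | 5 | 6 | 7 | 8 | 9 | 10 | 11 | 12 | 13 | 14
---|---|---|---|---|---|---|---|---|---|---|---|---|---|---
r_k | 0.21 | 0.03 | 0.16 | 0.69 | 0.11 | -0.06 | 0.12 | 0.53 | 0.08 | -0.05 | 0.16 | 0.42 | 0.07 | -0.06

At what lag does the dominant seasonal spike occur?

The largest autocorrelation is r_4 = 0.69, with weaker echoes at lags 8 (0.53) and 12 (0.42); the remaining lags stay at or below 0.21. The elevated value at lag 1 (0.21), dropping to 0.03 at lag 2, reflects decaying short-term dependence rather than seasonality.
The dominant spike at lag 4 indicates a seasonal period of 4.

4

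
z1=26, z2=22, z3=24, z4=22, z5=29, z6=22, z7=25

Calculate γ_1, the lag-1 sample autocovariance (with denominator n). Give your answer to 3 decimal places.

-3.685

Mean z̄ = (26 + 22 + 24 + 22 + 29 + 22 + 25)/7 = 24.2857
Σ_{t=1}^{6}(z_t−z̄)(z_{t+1}−z̄) = -25.7959
γ_1 = -25.7959 / 7 = -3.685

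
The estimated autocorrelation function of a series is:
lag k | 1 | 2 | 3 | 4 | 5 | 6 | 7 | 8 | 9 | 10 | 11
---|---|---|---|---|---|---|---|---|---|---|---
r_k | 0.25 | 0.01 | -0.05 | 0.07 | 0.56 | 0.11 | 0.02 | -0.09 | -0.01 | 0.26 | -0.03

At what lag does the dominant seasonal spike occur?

5

The largest autocorrelation is r_5 = 0.56, with a weaker echo at lag 10 (0.26); the remaining lags stay at or below 0.25. The elevated value at lag 1 (0.25), dropping to 0.01 at lag 2, reflects decaying short-term dependence rather than seasonality.
The dominant spike at lag 5 indicates a seasonal period of 5.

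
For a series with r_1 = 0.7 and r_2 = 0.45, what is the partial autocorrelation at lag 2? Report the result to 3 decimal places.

-0.078

φ_{22} = (r_2 − r_1²) / (1 − r_1²)
r_1² = (0.7)² = 0.49
Numerator = 0.45 − 0.4900 = -0.0400; denominator = 1 − 0.4900 = 0.5100
φ_{22} = -0.0400 / 0.5100 = -0.078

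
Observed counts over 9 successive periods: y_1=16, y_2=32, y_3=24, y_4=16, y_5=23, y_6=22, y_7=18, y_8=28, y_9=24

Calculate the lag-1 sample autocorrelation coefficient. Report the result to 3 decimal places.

-0.327

Mean ȳ = (16 + 32 + 24 + 16 + 23 + 22 + 18 + 28 + 24)/9 = 22.5556
Numerator Σ_{t=1}^{8}(y_t−ȳ)(y_{t+1}−ȳ) = -75.3086
Denominator Σ(y_t−ȳ)² = 230.2222
r_1 = -75.3086 / 230.2222 = -0.327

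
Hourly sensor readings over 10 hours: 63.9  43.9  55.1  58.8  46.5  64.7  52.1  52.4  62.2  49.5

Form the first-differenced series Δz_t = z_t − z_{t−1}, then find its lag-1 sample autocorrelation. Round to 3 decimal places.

First differences Δz: -20.0, 11.2, 3.7, -12.3, 18.2, -12.6, 0.3, 9.8, -12.7
Mean of differences = -1.6000
Numerator Σ(Δz_t−Δz̄)(Δz_{t+1}−Δz̄) = -779.8300
Denominator Σ(Δz_t−Δz̄)² = 1414.8000
r_1(Δz) = -779.8300 / 1414.8000 = -0.551

-0.551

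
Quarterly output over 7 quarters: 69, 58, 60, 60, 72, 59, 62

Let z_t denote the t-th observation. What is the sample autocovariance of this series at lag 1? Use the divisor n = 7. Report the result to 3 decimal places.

Mean z̄ = (69 + 58 + 60 + 60 + 72 + 59 + 62)/7 = 62.8571
Σ_{t=1}^{6}(z_t−z̄)(z_{t+1}−z̄) = -65.8776
γ_1 = -65.8776 / 7 = -9.411

-9.411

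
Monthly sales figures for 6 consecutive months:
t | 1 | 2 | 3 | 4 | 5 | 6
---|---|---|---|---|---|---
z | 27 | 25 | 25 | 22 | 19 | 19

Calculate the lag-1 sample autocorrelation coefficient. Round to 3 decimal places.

0.524

Mean z̄ = (27 + 25 + 25 + 22 + 19 + 19)/6 = 22.8333
Σ(z_t−z̄)(z_{t+1}−z̄) = (9.0278) + (4.6944) + (-1.8056) + (3.1944) + (14.6944) = 29.8056
Denominator Σ(z_t−z̄)² = 56.8333
r_1 = 29.8056 / 56.8333 = 0.524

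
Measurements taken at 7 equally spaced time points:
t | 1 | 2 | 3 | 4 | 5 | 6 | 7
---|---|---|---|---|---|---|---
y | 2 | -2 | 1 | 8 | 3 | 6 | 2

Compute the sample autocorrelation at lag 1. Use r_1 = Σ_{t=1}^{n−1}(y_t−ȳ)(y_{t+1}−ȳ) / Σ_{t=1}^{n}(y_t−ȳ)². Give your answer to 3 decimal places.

0.033

Mean ȳ = (2 − 2 + 1 + 8 + 3 + 6 + 2)/7 = 2.8571
Deviations from mean: -0.8571, -4.8571, -1.8571, 5.1429, 0.1429, 3.1429, -0.8571
Σ(y_t−ȳ)(y_{t+1}−ȳ) = (4.1633) + (9.0204) + (-9.5510) + (0.7347) + (0.4490) + (-2.6939) = 2.1224
Denominator Σ(y_t−ȳ)² = 64.8571
r_1 = 2.1224 / 64.8571 = 0.033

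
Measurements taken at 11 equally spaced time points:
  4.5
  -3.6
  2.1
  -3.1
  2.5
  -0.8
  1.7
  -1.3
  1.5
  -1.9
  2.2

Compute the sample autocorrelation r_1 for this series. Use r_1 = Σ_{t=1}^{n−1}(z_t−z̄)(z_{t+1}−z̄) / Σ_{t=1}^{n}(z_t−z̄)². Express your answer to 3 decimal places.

Mean z̄ = (4.5 − 3.6 + 2.1 − 3.1 + 2.5 − 0.8 + 1.7 − 1.3 + 1.5 − 1.9 + 2.2)/11 = 0.3455
Numerator Σ_{t=1}^{10}(z_t−z̄)(z_{t+1}−z̄) = -51.6875
Denominator Σ(z_t−z̄)² = 68.0873
r_1 = -51.6875 / 68.0873 = -0.759

-0.759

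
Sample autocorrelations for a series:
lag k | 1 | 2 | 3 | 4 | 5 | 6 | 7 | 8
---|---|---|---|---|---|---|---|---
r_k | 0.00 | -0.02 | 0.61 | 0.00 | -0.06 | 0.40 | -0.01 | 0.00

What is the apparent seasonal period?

3

The largest autocorrelation is r_3 = 0.61, with a weaker echo at lag 6 (0.40); the remaining lags stay at or below 0.00.
The dominant spike at lag 3 indicates a seasonal period of 3.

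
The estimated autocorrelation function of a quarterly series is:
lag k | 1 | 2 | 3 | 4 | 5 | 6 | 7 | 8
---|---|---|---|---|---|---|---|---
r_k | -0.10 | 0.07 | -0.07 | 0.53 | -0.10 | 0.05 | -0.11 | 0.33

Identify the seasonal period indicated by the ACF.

The largest autocorrelation is r_4 = 0.53, with a weaker echo at lag 8 (0.33); the remaining lags stay at or below 0.07.
The dominant spike at lag 4 indicates a seasonal period of 4.

4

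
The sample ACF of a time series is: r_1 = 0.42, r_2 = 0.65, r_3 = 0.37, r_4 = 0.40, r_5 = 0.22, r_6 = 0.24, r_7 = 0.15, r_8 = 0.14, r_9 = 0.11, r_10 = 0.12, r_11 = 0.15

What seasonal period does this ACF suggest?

2

The largest autocorrelation is r_2 = 0.65; the remaining lags stay at or below 0.42.
The dominant spike at lag 2 indicates a seasonal period of 2.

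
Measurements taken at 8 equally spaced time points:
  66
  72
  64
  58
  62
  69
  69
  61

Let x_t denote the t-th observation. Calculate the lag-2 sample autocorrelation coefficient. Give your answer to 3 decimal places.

-0.651

Mean x̄ = (66 + 72 + 64 + 58 + 62 + 69 + 69 + 61)/8 = 65.1250
Deviations from mean: 0.8750, 6.8750, -1.1250, -7.1250, -3.1250, 3.8750, 3.8750, -4.1250
Numerator Σ_{t=1}^{6}(x_t−x̄)(x_{t+2}−x̄) = -102.1563
Denominator Σ(x_t−x̄)² = 156.8750
r_2 = -102.1563 / 156.8750 = -0.651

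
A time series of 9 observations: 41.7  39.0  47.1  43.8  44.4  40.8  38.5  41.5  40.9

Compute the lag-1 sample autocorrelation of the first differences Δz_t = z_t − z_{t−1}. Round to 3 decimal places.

First differences Δz: -2.7, 8.1, -3.3, 0.6, -3.6, -2.3, 3.0, -0.6
Mean of differences = -0.1000
Numerator Σ(Δz_t−Δz̄)(Δz_{t+1}−Δz̄) = -52.9200
Denominator Σ(Δz_t−Δz̄)² = 111.6800
r_1(Δz) = -52.9200 / 111.6800 = -0.474

-0.474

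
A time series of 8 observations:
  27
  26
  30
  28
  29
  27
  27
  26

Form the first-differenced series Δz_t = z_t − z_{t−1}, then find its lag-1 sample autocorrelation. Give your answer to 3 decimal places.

-0.591

First differences Δz: -1, 4, -2, 1, -2, 0, -1
Mean of differences = -0.1429
Numerator Σ(Δz_t−Δz̄)(Δz_{t+1}−Δz̄) = -15.8776
Denominator Σ(Δz_t−Δz̄)² = 26.8571
r_1(Δz) = -15.8776 / 26.8571 = -0.591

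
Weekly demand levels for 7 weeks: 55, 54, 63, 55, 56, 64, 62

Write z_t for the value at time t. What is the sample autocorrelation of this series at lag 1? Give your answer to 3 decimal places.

Mean z̄ = (55 + 54 + 63 + 55 + 56 + 64 + 62)/7 = 58.4286
Σ(z_t−z̄)(z_{t+1}−z̄) = (15.1837) + (-20.2449) + (-15.6735) + (8.3265) + (-13.5306) + (19.8980) = -6.0408
Denominator Σ(z_t−z̄)² = 113.7143
r_1 = -6.0408 / 113.7143 = -0.053

-0.053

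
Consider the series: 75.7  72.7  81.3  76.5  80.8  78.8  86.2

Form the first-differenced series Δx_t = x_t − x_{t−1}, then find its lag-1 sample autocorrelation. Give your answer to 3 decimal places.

First differences Δx: -3.0, 8.6, -4.8, 4.3, -2.0, 7.4
Mean of differences = 1.7500
Numerator Σ(Δx_t−Δx̄)(Δx_{t+1}−Δx̄) = -124.8575
Denominator Σ(Δx_t−Δx̄)² = 164.8750
r_1(Δx) = -124.8575 / 164.8750 = -0.757

-0.757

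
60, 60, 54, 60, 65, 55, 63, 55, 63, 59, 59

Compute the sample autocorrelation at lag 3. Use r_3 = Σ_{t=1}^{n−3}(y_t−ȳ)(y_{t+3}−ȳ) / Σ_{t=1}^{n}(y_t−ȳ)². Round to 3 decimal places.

Mean ȳ = (60 + 60 + 54 + 60 + 65 + 55 + 63 + 55 + 63 + 59 + 59)/11 = 59.3636
Numerator Σ_{t=1}^{8}(y_t−ȳ)(y_{t+3}−ȳ) = -10.4876
Denominator Σ(y_t−ȳ)² = 126.5455
r_3 = -10.4876 / 126.5455 = -0.083

-0.083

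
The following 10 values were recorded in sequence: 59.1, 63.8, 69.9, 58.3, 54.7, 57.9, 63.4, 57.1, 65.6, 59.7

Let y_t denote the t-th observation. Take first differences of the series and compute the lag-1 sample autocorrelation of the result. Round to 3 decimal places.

First differences Δy: 4.7, 6.1, -11.6, -3.6, 3.2, 5.5, -6.3, 8.5, -5.9
Mean of differences = 0.0667
Numerator Σ(Δy_t−Δȳ)(Δy_{t+1}−Δȳ) = -132.7244
Denominator Σ(Δy_t−Δȳ)² = 394.0200
r_1(Δy) = -132.7244 / 394.0200 = -0.337

-0.337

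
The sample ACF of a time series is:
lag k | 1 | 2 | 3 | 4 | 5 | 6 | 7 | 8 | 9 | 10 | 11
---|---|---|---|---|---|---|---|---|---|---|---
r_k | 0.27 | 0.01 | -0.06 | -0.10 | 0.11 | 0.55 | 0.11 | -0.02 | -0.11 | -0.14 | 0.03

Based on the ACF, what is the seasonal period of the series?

The largest autocorrelation is r_6 = 0.55; the remaining lags stay at or below 0.27. The elevated value at lag 1 (0.27), dropping to 0.01 at lag 2, reflects decaying short-term dependence rather than seasonality.
The dominant spike at lag 6 indicates a seasonal period of 6.

6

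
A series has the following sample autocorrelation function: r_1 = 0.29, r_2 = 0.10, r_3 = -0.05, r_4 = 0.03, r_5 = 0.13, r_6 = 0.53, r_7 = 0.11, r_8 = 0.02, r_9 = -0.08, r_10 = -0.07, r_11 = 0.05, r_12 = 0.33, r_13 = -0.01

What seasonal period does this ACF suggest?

The largest autocorrelation is r_6 = 0.53, with a weaker echo at lag 12 (0.33); the remaining lags stay at or below 0.29. The elevated value at lag 1 (0.29), dropping to 0.10 at lag 2, reflects decaying short-term dependence rather than seasonality.
The dominant spike at lag 6 indicates a seasonal period of 6.

6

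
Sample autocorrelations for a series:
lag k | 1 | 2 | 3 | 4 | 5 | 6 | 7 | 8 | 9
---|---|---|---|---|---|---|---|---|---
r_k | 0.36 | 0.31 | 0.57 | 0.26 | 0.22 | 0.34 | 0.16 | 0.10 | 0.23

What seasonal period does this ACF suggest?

3

The largest autocorrelation is r_3 = 0.57; the remaining lags stay at or below 0.36. The elevated value at lag 1 (0.36), dropping to 0.31 at lag 2, reflects decaying short-term dependence rather than seasonality.
The dominant spike at lag 3 indicates a seasonal period of 3.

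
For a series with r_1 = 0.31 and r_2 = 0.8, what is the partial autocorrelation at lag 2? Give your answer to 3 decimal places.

0.779

φ_{22} = (r_2 − r_1²) / (1 − r_1²)
r_1² = (0.31)² = 0.0961
Numerator = 0.8 − 0.0961 = 0.7039; denominator = 1 − 0.0961 = 0.9039
φ_{22} = 0.7039 / 0.9039 = 0.779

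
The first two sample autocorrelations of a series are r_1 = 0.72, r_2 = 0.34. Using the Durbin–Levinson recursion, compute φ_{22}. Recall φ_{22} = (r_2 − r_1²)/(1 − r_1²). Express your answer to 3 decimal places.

-0.370

φ_{22} = (r_2 − r_1²) / (1 − r_1²)
r_1² = (0.72)² = 0.5184
Numerator = 0.34 − 0.5184 = -0.1784; denominator = 1 − 0.5184 = 0.4816
φ_{22} = -0.1784 / 0.4816 = -0.370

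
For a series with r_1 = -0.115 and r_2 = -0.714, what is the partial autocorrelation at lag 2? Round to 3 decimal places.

-0.737

φ_{22} = (r_2 − r_1²) / (1 − r_1²)
r_1² = (-0.115)² = 0.013225
Numerator = -0.714 − 0.0132 = -0.7272; denominator = 1 − 0.0132 = 0.9868
φ_{22} = -0.7272 / 0.9868 = -0.737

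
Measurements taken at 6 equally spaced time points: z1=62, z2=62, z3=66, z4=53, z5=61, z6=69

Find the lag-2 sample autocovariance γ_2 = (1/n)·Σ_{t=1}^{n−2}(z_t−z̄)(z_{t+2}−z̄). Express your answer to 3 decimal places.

Mean z̄ = (62 + 62 + 66 + 53 + 61 + 69)/6 = 62.1667
Σ_{t=1}^{4}(z_t−z̄)(z_{t+2}−z̄) = -66.2222
γ_2 = -66.2222 / 6 = -11.037

-11.037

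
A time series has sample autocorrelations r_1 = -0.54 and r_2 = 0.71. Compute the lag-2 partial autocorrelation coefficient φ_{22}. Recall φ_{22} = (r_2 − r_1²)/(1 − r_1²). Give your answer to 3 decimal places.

φ_{22} = (r_2 − r_1²) / (1 − r_1²)
r_1² = (-0.54)² = 0.2916
Numerator = 0.71 − 0.2916 = 0.4184; denominator = 1 − 0.2916 = 0.7084
φ_{22} = 0.4184 / 0.7084 = 0.591

0.591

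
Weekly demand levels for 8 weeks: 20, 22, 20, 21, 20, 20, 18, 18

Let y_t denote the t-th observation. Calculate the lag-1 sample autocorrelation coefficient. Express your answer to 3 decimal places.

0.319

Mean ȳ = (20 + 22 + 20 + 21 + 20 + 20 + 18 + 18)/8 = 19.8750
Deviations from mean: 0.1250, 2.1250, 0.1250, 1.1250, 0.1250, 0.1250, -1.8750, -1.8750
Numerator Σ_{t=1}^{7}(y_t−ȳ)(y_{t+1}−ȳ) = 4.1094
Denominator Σ(y_t−ȳ)² = 12.8750
r_1 = 4.1094 / 12.8750 = 0.319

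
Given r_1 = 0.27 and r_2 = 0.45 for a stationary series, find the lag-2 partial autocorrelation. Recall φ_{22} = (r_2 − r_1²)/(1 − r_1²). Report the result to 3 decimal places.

φ_{22} = (r_2 − r_1²) / (1 − r_1²)
r_1² = (0.27)² = 0.0729
Numerator = 0.45 − 0.0729 = 0.3771; denominator = 1 − 0.0729 = 0.9271
φ_{22} = 0.3771 / 0.9271 = 0.407

0.407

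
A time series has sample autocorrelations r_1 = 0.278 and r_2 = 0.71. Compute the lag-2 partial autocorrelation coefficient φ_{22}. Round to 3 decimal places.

0.686

φ_{22} = (r_2 − r_1²) / (1 − r_1²)
r_1² = (0.278)² = 0.077284
Numerator = 0.71 − 0.0773 = 0.6327; denominator = 1 − 0.0773 = 0.9227
φ_{22} = 0.6327 / 0.9227 = 0.686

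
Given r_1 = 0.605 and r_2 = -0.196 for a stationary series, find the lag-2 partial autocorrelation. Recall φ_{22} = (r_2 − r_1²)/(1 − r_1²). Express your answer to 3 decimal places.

-0.887

φ_{22} = (r_2 − r_1²) / (1 − r_1²)
r_1² = (0.605)² = 0.366025
Numerator = -0.196 − 0.3660 = -0.5620; denominator = 1 − 0.3660 = 0.6340
φ_{22} = -0.5620 / 0.6340 = -0.887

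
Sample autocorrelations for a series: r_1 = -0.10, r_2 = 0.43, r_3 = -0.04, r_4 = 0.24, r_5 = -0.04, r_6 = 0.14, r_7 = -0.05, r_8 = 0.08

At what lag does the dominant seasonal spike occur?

2

The largest autocorrelation is r_2 = 0.43, with a weaker echo at lag 4 (0.24); the remaining lags stay at or below 0.14.
The dominant spike at lag 2 indicates a seasonal period of 2.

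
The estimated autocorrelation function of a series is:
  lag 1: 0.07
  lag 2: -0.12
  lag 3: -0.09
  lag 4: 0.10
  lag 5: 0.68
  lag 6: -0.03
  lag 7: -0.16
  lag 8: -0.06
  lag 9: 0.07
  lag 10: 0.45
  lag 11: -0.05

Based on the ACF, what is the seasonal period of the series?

The largest autocorrelation is r_5 = 0.68, with a weaker echo at lag 10 (0.45); the remaining lags stay at or below 0.10.
The dominant spike at lag 5 indicates a seasonal period of 5.

5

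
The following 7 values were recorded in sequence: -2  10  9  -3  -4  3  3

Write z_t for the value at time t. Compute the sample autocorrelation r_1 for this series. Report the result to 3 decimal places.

0.065

Mean z̄ = (-2 + 10 + 9 − 3 − 4 + 3 + 3)/7 = 2.2857
Deviations from mean: -4.2857, 7.7143, 6.7143, -5.2857, -6.2857, 0.7143, 0.7143
Numerator Σ_{t=1}^{6}(z_t−z̄)(z_{t+1}−z̄) = 12.4898
Denominator Σ(z_t−z̄)² = 191.4286
r_1 = 12.4898 / 191.4286 = 0.065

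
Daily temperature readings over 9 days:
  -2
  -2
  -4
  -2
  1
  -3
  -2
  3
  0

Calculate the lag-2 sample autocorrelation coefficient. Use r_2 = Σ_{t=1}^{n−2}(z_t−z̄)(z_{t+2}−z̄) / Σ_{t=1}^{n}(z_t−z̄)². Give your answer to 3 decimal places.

Mean z̄ = (-2 − 2 − 4 − 2 + 1 − 3 − 2 + 3 + 0)/9 = -1.2222
Σ(z_t−z̄)(z_{t+2}−z̄) = (2.1605) + (0.6049) + (-6.1728) + (1.3827) + (-1.7284) + (-7.5062) + (-0.9506) = -12.2099
Denominator Σ(z_t−z̄)² = 37.5556
r_2 = -12.2099 / 37.5556 = -0.325

-0.325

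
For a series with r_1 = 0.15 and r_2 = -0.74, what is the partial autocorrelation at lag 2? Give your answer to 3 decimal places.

-0.780

φ_{22} = (r_2 − r_1²) / (1 − r_1²)
r_1² = (0.15)² = 0.0225
Numerator = -0.74 − 0.0225 = -0.7625; denominator = 1 − 0.0225 = 0.9775
φ_{22} = -0.7625 / 0.9775 = -0.780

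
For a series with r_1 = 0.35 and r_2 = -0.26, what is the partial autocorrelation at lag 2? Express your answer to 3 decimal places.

φ_{22} = (r_2 − r_1²) / (1 − r_1²)
r_1² = (0.35)² = 0.1225
Numerator = -0.26 − 0.1225 = -0.3825; denominator = 1 − 0.1225 = 0.8775
φ_{22} = -0.3825 / 0.8775 = -0.436

-0.436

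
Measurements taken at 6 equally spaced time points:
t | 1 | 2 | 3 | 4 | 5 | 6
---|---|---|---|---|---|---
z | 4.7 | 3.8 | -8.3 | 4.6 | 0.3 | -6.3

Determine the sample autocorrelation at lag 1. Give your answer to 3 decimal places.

-0.315

Mean z̄ = (4.7 + 3.8 − 8.3 + 4.6 + 0.3 − 6.3)/6 = -0.2000
Numerator Σ_{t=1}^{5}(z_t−z̄)(z_{t+1}−z̄) = -52.3300
Denominator Σ(z_t−z̄)² = 166.1200
r_1 = -52.3300 / 166.1200 = -0.315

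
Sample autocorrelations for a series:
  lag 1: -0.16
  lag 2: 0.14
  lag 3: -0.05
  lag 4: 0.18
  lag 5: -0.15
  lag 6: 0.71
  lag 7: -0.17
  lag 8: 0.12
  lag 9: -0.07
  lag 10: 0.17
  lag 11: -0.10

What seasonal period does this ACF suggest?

6

The largest autocorrelation is r_6 = 0.71; the remaining lags stay at or below 0.18.
The dominant spike at lag 6 indicates a seasonal period of 6.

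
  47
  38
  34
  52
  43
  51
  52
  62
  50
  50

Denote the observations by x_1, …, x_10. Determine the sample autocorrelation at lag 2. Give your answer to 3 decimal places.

0.202

Mean x̄ = (47 + 38 + 34 + 52 + 43 + 51 + 52 + 62 + 50 + 50)/10 = 47.9000
Numerator Σ_{t=1}^{8}(x_t−x̄)(x_{t+2}−x̄) = 114.5800
Denominator Σ(x_t−x̄)² = 566.9000
r_2 = 114.5800 / 566.9000 = 0.202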